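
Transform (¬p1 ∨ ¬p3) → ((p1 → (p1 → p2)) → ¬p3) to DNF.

(p1 ∧ p3) ∨ (p1 ∧ ¬p2) ∨ ¬p3

(¬p1 ∨ ¬p3) → ((p1 → (p1 → p2)) → ¬p3)
= ¬(¬p1 ∨ ¬p3) ∨ ((p1 → (p1 → p2)) → ¬p3)   — eliminate →
= ¬(¬p1 ∨ ¬p3) ∨ ¬(p1 → (p1 → p2)) ∨ ¬p3   — eliminate →
= ¬(¬p1 ∨ ¬p3) ∨ ¬(¬p1 ∨ (p1 → p2)) ∨ ¬p3   — eliminate →
= ¬(¬p1 ∨ ¬p3) ∨ ¬(¬p1 ∨ ¬p1 ∨ p2) ∨ ¬p3   — eliminate →
= (¬¬p1 ∧ ¬¬p3) ∨ ¬(¬p1 ∨ ¬p1 ∨ p2) ∨ ¬p3   — De Morgan
= (p1 ∧ ¬¬p3) ∨ ¬(¬p1 ∨ ¬p1 ∨ p2) ∨ ¬p3   — double negation
= (p1 ∧ p3) ∨ ¬(¬p1 ∨ ¬p1 ∨ p2) ∨ ¬p3   — double negation
= (p1 ∧ p3) ∨ (¬¬p1 ∧ ¬¬p1 ∧ ¬p2) ∨ ¬p3   — De Morgan
= (p1 ∧ p3) ∨ (p1 ∧ ¬¬p1 ∧ ¬p2) ∨ ¬p3   — double negation
= (p1 ∧ p3) ∨ (p1 ∧ p1 ∧ ¬p2) ∨ ¬p3   — double negation
= (p1 ∧ p3) ∨ (p1 ∧ ¬p2) ∨ ¬p3   — simplify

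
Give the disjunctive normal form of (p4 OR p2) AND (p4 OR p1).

p4 OR (p2 AND p1)

(p4 OR p2) AND (p4 OR p1)
⇔ (p4 AND p4) OR (p4 AND p1) OR (p2 AND p4) OR (p2 AND p1)   [distribute AND over OR]
⇔ p4 OR (p2 AND p1)   [simplify]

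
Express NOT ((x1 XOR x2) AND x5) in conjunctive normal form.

(NOT x1 OR x2 OR NOT x5) AND (NOT x2 OR x1 OR NOT x5)

NOT ((x1 XOR x2) AND x5)
≡ NOT ((x1 OR x2) AND NOT (x1 AND x2) AND x5)   (expand XOR)
≡ NOT (x1 OR x2) OR NOT NOT (x1 AND x2) OR NOT x5   (De Morgan)
≡ (NOT x1 AND NOT x2) OR NOT NOT (x1 AND x2) OR NOT x5   (De Morgan)
≡ (NOT x1 AND NOT x2) OR (x1 AND x2) OR NOT x5   (double negation)
≡ (NOT x1 OR x1 OR NOT x5) AND (NOT x1 OR x2 OR NOT x5) AND (NOT x2 OR x1 OR NOT x5) AND (NOT x2 OR x2 OR NOT x5)   (distribute OR over AND)
≡ (NOT x1 OR x2 OR NOT x5) AND (NOT x2 OR x1 OR NOT x5)   (simplify)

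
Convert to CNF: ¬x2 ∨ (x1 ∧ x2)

¬x2 ∨ x1

¬x2 ∨ (x1 ∧ x2)
≡ (¬x2 ∨ x1) ∧ (¬x2 ∨ x2)   [distribute ∨ over ∧]
≡ ¬x2 ∨ x1   [simplify]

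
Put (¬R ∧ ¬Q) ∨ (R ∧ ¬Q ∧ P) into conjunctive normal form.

(¬R ∨ P) ∧ ¬Q

(¬R ∧ ¬Q) ∨ (R ∧ ¬Q ∧ P)
≡ (¬R ∨ R) ∧ (¬R ∨ ¬Q) ∧ (¬R ∨ P) ∧ (¬Q ∨ R) ∧ (¬Q ∨ ¬Q) ∧ (¬Q ∨ P)   [distribute ∨ over ∧]
≡ (¬R ∨ P) ∧ ¬Q   [simplify]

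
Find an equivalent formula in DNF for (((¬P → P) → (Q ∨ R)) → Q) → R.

(¬P ∧ ¬Q) ∨ R

(((¬P → P) → (Q ∨ R)) → Q) → R
≡ ¬(((¬P → P) → (Q ∨ R)) → Q) ∨ R   [eliminate →]
≡ ¬(¬((¬P → P) → (Q ∨ R)) ∨ Q) ∨ R   [eliminate →]
≡ ¬(¬(¬(¬P → P) ∨ Q ∨ R) ∨ Q) ∨ R   [eliminate →]
≡ ¬(¬(¬(¬¬P ∨ P) ∨ Q ∨ R) ∨ Q) ∨ R   [eliminate →]
≡ (¬¬(¬(¬¬P ∨ P) ∨ Q ∨ R) ∧ ¬Q) ∨ R   [De Morgan]
≡ ((¬(¬¬P ∨ P) ∨ Q ∨ R) ∧ ¬Q) ∨ R   [double negation]
≡ (((¬¬¬P ∧ ¬P) ∨ Q ∨ R) ∧ ¬Q) ∨ R   [De Morgan]
≡ (((¬P ∧ ¬P) ∨ Q ∨ R) ∧ ¬Q) ∨ R   [double negation]
≡ (¬P ∧ ¬P ∧ ¬Q) ∨ (Q ∧ ¬Q) ∨ (R ∧ ¬Q) ∨ R   [distribute ∧ over ∨]
≡ (¬P ∧ ¬Q) ∨ R   [simplify]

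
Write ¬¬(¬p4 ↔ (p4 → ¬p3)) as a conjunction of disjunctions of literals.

¬¬(¬p4 ↔ (p4 → ¬p3))
≡ ¬¬((¬p4 → (p4 → ¬p3)) ∧ ((p4 → ¬p3) → ¬p4))   [eliminate ↔]
≡ ¬¬((¬¬p4 ∨ (p4 → ¬p3)) ∧ ((p4 → ¬p3) → ¬p4))   [eliminate →]
≡ ¬¬((¬¬p4 ∨ ¬p4 ∨ ¬p3) ∧ ((p4 → ¬p3) → ¬p4))   [eliminate →]
≡ ¬¬((¬¬p4 ∨ ¬p4 ∨ ¬p3) ∧ (¬(p4 → ¬p3) ∨ ¬p4))   [eliminate →]
≡ ¬¬((¬¬p4 ∨ ¬p4 ∨ ¬p3) ∧ (¬(¬p4 ∨ ¬p3) ∨ ¬p4))   [eliminate →]
≡ (¬¬p4 ∨ ¬p4 ∨ ¬p3) ∧ (¬(¬p4 ∨ ¬p3) ∨ ¬p4)   [double negation]
≡ (p4 ∨ ¬p4 ∨ ¬p3) ∧ (¬(¬p4 ∨ ¬p3) ∨ ¬p4)   [double negation]
≡ (p4 ∨ ¬p4 ∨ ¬p3) ∧ ((¬¬p4 ∧ ¬¬p3) ∨ ¬p4)   [De Morgan]
≡ (p4 ∨ ¬p4 ∨ ¬p3) ∧ ((p4 ∧ ¬¬p3) ∨ ¬p4)   [double negation]
≡ (p4 ∨ ¬p4 ∨ ¬p3) ∧ ((p4 ∧ p3) ∨ ¬p4)   [double negation]
≡ (p4 ∨ ¬p4 ∨ ¬p3) ∧ (p4 ∨ ¬p4) ∧ (p3 ∨ ¬p4)   [distribute ∨ over ∧]
≡ p3 ∨ ¬p4   [simplify]

p3 ∨ ¬p4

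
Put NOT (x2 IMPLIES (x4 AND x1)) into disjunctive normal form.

(x2 AND NOT x4) OR (x2 AND NOT x1)

NOT (x2 IMPLIES (x4 AND x1))
= NOT (NOT x2 OR (x4 AND x1))   [eliminate IMPLIES]
= NOT NOT x2 AND NOT (x4 AND x1)   [De Morgan]
= x2 AND NOT (x4 AND x1)   [double negation]
= x2 AND (NOT x4 OR NOT x1)   [De Morgan]
= (x2 AND NOT x4) OR (x2 AND NOT x1)   [distribute AND over OR]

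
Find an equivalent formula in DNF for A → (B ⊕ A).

A → (B ⊕ A)
⇔ ¬A ∨ (B ⊕ A)   [eliminate →]
⇔ ¬A ∨ (B ∧ ¬A) ∨ (¬B ∧ A)   [expand ⊕]
⇔ ¬A ∨ (¬B ∧ A)   [simplify]

¬A ∨ (¬B ∧ A)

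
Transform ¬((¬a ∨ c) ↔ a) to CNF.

¬a ∨ ¬c

¬((¬a ∨ c) ↔ a)
≡ ¬(((¬a ∨ c) → a) ∧ (a → (¬a ∨ c)))   (eliminate ↔)
≡ ¬((¬(¬a ∨ c) ∨ a) ∧ (a → (¬a ∨ c)))   (eliminate →)
≡ ¬((¬(¬a ∨ c) ∨ a) ∧ (¬a ∨ ¬a ∨ c))   (eliminate →)
≡ ¬(¬(¬a ∨ c) ∨ a) ∨ ¬(¬a ∨ ¬a ∨ c)   (De Morgan)
≡ (¬¬(¬a ∨ c) ∧ ¬a) ∨ ¬(¬a ∨ ¬a ∨ c)   (De Morgan)
≡ ((¬a ∨ c) ∧ ¬a) ∨ ¬(¬a ∨ ¬a ∨ c)   (double negation)
≡ ((¬a ∨ c) ∧ ¬a) ∨ (¬¬a ∧ ¬¬a ∧ ¬c)   (De Morgan)
≡ ((¬a ∨ c) ∧ ¬a) ∨ (a ∧ ¬¬a ∧ ¬c)   (double negation)
≡ ((¬a ∨ c) ∧ ¬a) ∨ (a ∧ a ∧ ¬c)   (double negation)
≡ (¬a ∨ c ∨ a) ∧ (¬a ∨ c ∨ a) ∧ (¬a ∨ c ∨ ¬c) ∧ (¬a ∨ a) ∧ (¬a ∨ a) ∧ (¬a ∨ ¬c)   (distribute ∨ over ∧)
≡ ¬a ∨ ¬c   (simplify)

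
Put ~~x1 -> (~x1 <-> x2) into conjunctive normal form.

~~x1 -> (~x1 <-> x2)
⇔ ~~~x1 | (~x1 <-> x2)   [eliminate ->]
⇔ ~~~x1 | ((~x1 -> x2) & (x2 -> ~x1))   [eliminate <->]
⇔ ~~~x1 | ((~~x1 | x2) & (x2 -> ~x1))   [eliminate ->]
⇔ ~~~x1 | ((~~x1 | x2) & (~x2 | ~x1))   [eliminate ->]
⇔ ~x1 | ((~~x1 | x2) & (~x2 | ~x1))   [double negation]
⇔ ~x1 | ((x1 | x2) & (~x2 | ~x1))   [double negation]
⇔ (~x1 | x1 | x2) & (~x1 | ~x2 | ~x1)   [distribute | over &]
⇔ ~x1 | ~x2   [simplify]

~x1 | ~x2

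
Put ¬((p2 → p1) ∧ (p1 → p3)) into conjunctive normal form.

¬((p2 → p1) ∧ (p1 → p3))
= ¬((¬p2 ∨ p1) ∧ (p1 → p3))
= ¬((¬p2 ∨ p1) ∧ (¬p1 ∨ p3))
= ¬(¬p2 ∨ p1) ∨ ¬(¬p1 ∨ p3)
= (¬¬p2 ∧ ¬p1) ∨ ¬(¬p1 ∨ p3)
= (p2 ∧ ¬p1) ∨ ¬(¬p1 ∨ p3)
= (p2 ∧ ¬p1) ∨ (¬¬p1 ∧ ¬p3)
= (p2 ∧ ¬p1) ∨ (p1 ∧ ¬p3)
= (p2 ∨ p1) ∧ (p2 ∨ ¬p3) ∧ (¬p1 ∨ p1) ∧ (¬p1 ∨ ¬p3)
= (p2 ∨ p1) ∧ (p2 ∨ ¬p3) ∧ (¬p1 ∨ ¬p3)

(p2 ∨ p1) ∧ (p2 ∨ ¬p3) ∧ (¬p1 ∨ ¬p3)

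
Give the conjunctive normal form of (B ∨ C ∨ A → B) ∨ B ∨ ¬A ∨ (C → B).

¬C ∨ B ∨ ¬A

(B ∨ C ∨ A → B) ∨ B ∨ ¬A ∨ (C → B)
⇔ ¬(B ∨ C ∨ A) ∨ B ∨ B ∨ ¬A ∨ (C → B)   — eliminate →
⇔ ¬(B ∨ C ∨ A) ∨ B ∨ B ∨ ¬A ∨ ¬C ∨ B   — eliminate →
⇔ ¬B ∧ ¬C ∧ ¬A ∨ B ∨ B ∨ ¬A ∨ ¬C ∨ B   — De Morgan
⇔ (¬B ∨ B ∨ B ∨ ¬A ∨ ¬C ∨ B) ∧ (¬C ∨ B ∨ B ∨ ¬A ∨ ¬C ∨ B) ∧ (¬A ∨ B ∨ B ∨ ¬A ∨ ¬C ∨ B)   — distribute ∨ over ∧
⇔ ¬C ∨ B ∨ ¬A   — simplify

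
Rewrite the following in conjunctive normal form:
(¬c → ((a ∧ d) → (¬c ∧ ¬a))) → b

(¬c ∨ b) ∧ (a ∨ b) ∧ (d ∨ b)

(¬c → ((a ∧ d) → (¬c ∧ ¬a))) → b
= ¬(¬c → ((a ∧ d) → (¬c ∧ ¬a))) ∨ b   [eliminate →]
= ¬(¬¬c ∨ ((a ∧ d) → (¬c ∧ ¬a))) ∨ b   [eliminate →]
= ¬(¬¬c ∨ ¬(a ∧ d) ∨ (¬c ∧ ¬a)) ∨ b   [eliminate →]
= (¬¬¬c ∧ ¬¬(a ∧ d) ∧ ¬(¬c ∧ ¬a)) ∨ b   [De Morgan]
= (¬c ∧ ¬¬(a ∧ d) ∧ ¬(¬c ∧ ¬a)) ∨ b   [double negation]
= (¬c ∧ a ∧ d ∧ ¬(¬c ∧ ¬a)) ∨ b   [double negation]
= (¬c ∧ a ∧ d ∧ (¬¬c ∨ ¬¬a)) ∨ b   [De Morgan]
= (¬c ∧ a ∧ d ∧ (c ∨ ¬¬a)) ∨ b   [double negation]
= (¬c ∧ a ∧ d ∧ (c ∨ a)) ∨ b   [double negation]
= (¬c ∨ b) ∧ (a ∨ b) ∧ (d ∨ b) ∧ (c ∨ a ∨ b)   [distribute ∨ over ∧]
= (¬c ∨ b) ∧ (a ∨ b) ∧ (d ∨ b)   [simplify]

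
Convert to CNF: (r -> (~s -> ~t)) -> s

(r -> (~s -> ~t)) -> s
⇔ ~(r -> (~s -> ~t)) | s   — eliminate ->
⇔ ~(~r | (~s -> ~t)) | s   — eliminate ->
⇔ ~(~r | ~~s | ~t) | s   — eliminate ->
⇔ (~~r & ~~~s & ~~t) | s   — De Morgan
⇔ (r & ~~~s & ~~t) | s   — double negation
⇔ (r & ~s & ~~t) | s   — double negation
⇔ (r & ~s & t) | s   — double negation
⇔ (r | s) & (~s | s) & (t | s)   — distribute | over &
⇔ (r | s) & (t | s)   — simplify

(r | s) & (t | s)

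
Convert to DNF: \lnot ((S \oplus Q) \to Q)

S \land \lnot Q

\lnot ((S \oplus Q) \to Q)
≡ \lnot (\lnot (S \oplus Q) \lor Q)   [eliminate \to]
≡ \lnot (\lnot ((S \land \lnot Q) \lor (\lnot S \land Q)) \lor Q)   [expand \oplus]
≡ \lnot \lnot ((S \land \lnot Q) \lor (\lnot S \land Q)) \land \lnot Q   [De Morgan]
≡ ((S \land \lnot Q) \lor (\lnot S \land Q)) \land \lnot Q   [double negation]
≡ (S \land \lnot Q \land \lnot Q) \lor (\lnot S \land Q \land \lnot Q)   [distribute \land over \lor]
≡ S \land \lnot Q   [simplify]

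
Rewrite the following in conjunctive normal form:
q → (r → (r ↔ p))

¬q ∨ ¬r ∨ p

q → (r → (r ↔ p))
⇔ ¬q ∨ (r → (r ↔ p))   (eliminate →)
⇔ ¬q ∨ ¬r ∨ (r ↔ p)   (eliminate →)
⇔ ¬q ∨ ¬r ∨ ((r → p) ∧ (p → r))   (eliminate ↔)
⇔ ¬q ∨ ¬r ∨ ((¬r ∨ p) ∧ (p → r))   (eliminate →)
⇔ ¬q ∨ ¬r ∨ ((¬r ∨ p) ∧ (¬p ∨ r))   (eliminate →)
⇔ (¬q ∨ ¬r ∨ ¬r ∨ p) ∧ (¬q ∨ ¬r ∨ ¬p ∨ r)   (distribute ∨ over ∧)
⇔ ¬q ∨ ¬r ∨ p   (simplify)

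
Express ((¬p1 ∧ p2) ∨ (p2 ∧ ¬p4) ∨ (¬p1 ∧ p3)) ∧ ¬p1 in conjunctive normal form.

((¬p1 ∧ p2) ∨ (p2 ∧ ¬p4) ∨ (¬p1 ∧ p3)) ∧ ¬p1
= (¬p1 ∨ p2 ∨ ¬p1) ∧ (¬p1 ∨ p2 ∨ p3) ∧ (¬p1 ∨ ¬p4 ∨ ¬p1) ∧ (¬p1 ∨ ¬p4 ∨ p3) ∧ (p2 ∨ p2 ∨ ¬p1) ∧ (p2 ∨ p2 ∨ p3) ∧ (p2 ∨ ¬p4 ∨ ¬p1) ∧ (p2 ∨ ¬p4 ∨ p3) ∧ ¬p1   [distribute ∨ over ∧]
= (p2 ∨ p3) ∧ ¬p1   [simplify]

(p2 ∨ p3) ∧ ¬p1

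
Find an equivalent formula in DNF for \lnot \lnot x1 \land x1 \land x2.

x1 \land x2

\lnot \lnot x1 \land x1 \land x2
≡ x1 \land x1 \land x2   — double negation
≡ x1 \land x2   — simplify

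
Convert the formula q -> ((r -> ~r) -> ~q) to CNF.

~q | r

q -> ((r -> ~r) -> ~q)
= ~q | ((r -> ~r) -> ~q)   (eliminate ->)
= ~q | ~(r -> ~r) | ~q   (eliminate ->)
= ~q | ~(~r | ~r) | ~q   (eliminate ->)
= ~q | (~~r & ~~r) | ~q   (De Morgan)
= ~q | (r & ~~r) | ~q   (double negation)
= ~q | (r & r) | ~q   (double negation)
= (~q | r | ~q) & (~q | r | ~q)   (distribute | over &)
= ~q | r   (simplify)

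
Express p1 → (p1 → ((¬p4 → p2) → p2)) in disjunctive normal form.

p1 → (p1 → ((¬p4 → p2) → p2))
⇔ ¬p1 ∨ (p1 → ((¬p4 → p2) → p2))   — eliminate →
⇔ ¬p1 ∨ ¬p1 ∨ ((¬p4 → p2) → p2)   — eliminate →
⇔ ¬p1 ∨ ¬p1 ∨ ¬(¬p4 → p2) ∨ p2   — eliminate →
⇔ ¬p1 ∨ ¬p1 ∨ ¬(¬¬p4 ∨ p2) ∨ p2   — eliminate →
⇔ ¬p1 ∨ ¬p1 ∨ (¬¬¬p4 ∧ ¬p2) ∨ p2   — De Morgan
⇔ ¬p1 ∨ ¬p1 ∨ (¬p4 ∧ ¬p2) ∨ p2   — double negation
⇔ ¬p1 ∨ (¬p4 ∧ ¬p2) ∨ p2   — simplify

¬p1 ∨ (¬p4 ∧ ¬p2) ∨ p2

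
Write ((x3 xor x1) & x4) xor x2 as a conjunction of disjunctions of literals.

(x3 | x1 | x2) & (~x3 | ~x1 | x2) & (x4 | x2) & (~x3 | x1 | ~x4 | ~x2) & (~x1 | x3 | ~x4 | ~x2)

((x3 xor x1) & x4) xor x2
≡ (((x3 xor x1) & x4) | x2) & ~((x3 xor x1) & x4 & x2)   [expand xor]
≡ (((x3 | x1) & ~(x3 & x1) & x4) | x2) & ~((x3 xor x1) & x4 & x2)   [expand xor]
≡ (((x3 | x1) & ~(x3 & x1) & x4) | x2) & ~((x3 | x1) & ~(x3 & x1) & x4 & x2)   [expand xor]
≡ (((x3 | x1) & (~x3 | ~x1) & x4) | x2) & ~((x3 | x1) & ~(x3 & x1) & x4 & x2)   [De Morgan]
≡ (((x3 | x1) & (~x3 | ~x1) & x4) | x2) & (~(x3 | x1) | ~~(x3 & x1) | ~x4 | ~x2)   [De Morgan]
≡ (((x3 | x1) & (~x3 | ~x1) & x4) | x2) & ((~x3 & ~x1) | ~~(x3 & x1) | ~x4 | ~x2)   [De Morgan]
≡ (((x3 | x1) & (~x3 | ~x1) & x4) | x2) & ((~x3 & ~x1) | (x3 & x1) | ~x4 | ~x2)   [double negation]
≡ (x3 | x1 | x2) & (~x3 | ~x1 | x2) & (x4 | x2) & (~x3 | x3 | ~x4 | ~x2) & (~x3 | x1 | ~x4 | ~x2) & (~x1 | x3 | ~x4 | ~x2) & (~x1 | x1 | ~x4 | ~x2)   [distribute | over &]
≡ (x3 | x1 | x2) & (~x3 | ~x1 | x2) & (x4 | x2) & (~x3 | x1 | ~x4 | ~x2) & (~x1 | x3 | ~x4 | ~x2)   [simplify]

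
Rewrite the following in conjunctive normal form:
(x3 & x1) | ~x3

(x3 & x1) | ~x3
⇔ (x3 | ~x3) & (x1 | ~x3)   [distribute | over &]
⇔ x1 | ~x3   [simplify]

x1 | ~x3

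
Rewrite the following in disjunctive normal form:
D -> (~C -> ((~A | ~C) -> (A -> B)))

D -> (~C -> ((~A | ~C) -> (A -> B)))
≡ ~D | (~C -> ((~A | ~C) -> (A -> B)))   — eliminate ->
≡ ~D | ~~C | ((~A | ~C) -> (A -> B))   — eliminate ->
≡ ~D | ~~C | ~(~A | ~C) | (A -> B)   — eliminate ->
≡ ~D | ~~C | ~(~A | ~C) | ~A | B   — eliminate ->
≡ ~D | C | ~(~A | ~C) | ~A | B   — double negation
≡ ~D | C | (~~A & ~~C) | ~A | B   — De Morgan
≡ ~D | C | (A & ~~C) | ~A | B   — double negation
≡ ~D | C | (A & C) | ~A | B   — double negation
≡ ~D | C | ~A | B   — simplify

~D | C | ~A | B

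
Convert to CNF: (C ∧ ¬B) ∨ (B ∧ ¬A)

(C ∧ ¬B) ∨ (B ∧ ¬A)
≡ (C ∨ B) ∧ (C ∨ ¬A) ∧ (¬B ∨ B) ∧ (¬B ∨ ¬A)   — distribute ∨ over ∧
≡ (C ∨ B) ∧ (C ∨ ¬A) ∧ (¬B ∨ ¬A)   — simplify

(C ∨ B) ∧ (C ∨ ¬A) ∧ (¬B ∨ ¬A)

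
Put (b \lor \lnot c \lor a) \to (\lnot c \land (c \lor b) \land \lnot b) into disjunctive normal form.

\lnot b \land c \land \lnot a

(b \lor \lnot c \lor a) \to (\lnot c \land (c \lor b) \land \lnot b)
≡ \lnot (b \lor \lnot c \lor a) \lor (\lnot c \land (c \lor b) \land \lnot b)   [eliminate \to]
≡ (\lnot b \land \lnot \lnot c \land \lnot a) \lor (\lnot c \land (c \lor b) \land \lnot b)   [De Morgan]
≡ (\lnot b \land c \land \lnot a) \lor (\lnot c \land (c \lor b) \land \lnot b)   [double negation]
≡ (\lnot b \land c \land \lnot a) \lor (\lnot c \land c \land \lnot b) \lor (\lnot c \land b \land \lnot b)   [distribute \land over \lor]
≡ \lnot b \land c \land \lnot a   [simplify]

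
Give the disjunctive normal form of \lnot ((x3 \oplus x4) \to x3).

\lnot x3 \land x4

\lnot ((x3 \oplus x4) \to x3)
≡ \lnot (\lnot (x3 \oplus x4) \lor x3)   — eliminate \to
≡ \lnot (\lnot ((x3 \land \lnot x4) \lor (\lnot x3 \land x4)) \lor x3)   — expand \oplus
≡ \lnot \lnot ((x3 \land \lnot x4) \lor (\lnot x3 \land x4)) \land \lnot x3   — De Morgan
≡ ((x3 \land \lnot x4) \lor (\lnot x3 \land x4)) \land \lnot x3   — double negation
≡ (x3 \land \lnot x4 \land \lnot x3) \lor (\lnot x3 \land x4 \land \lnot x3)   — distribute \land over \lor
≡ \lnot x3 \land x4   — simplify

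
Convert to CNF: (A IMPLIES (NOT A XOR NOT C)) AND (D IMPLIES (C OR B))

(NOT A OR NOT C) AND (NOT D OR C OR B)

(A IMPLIES (NOT A XOR NOT C)) AND (D IMPLIES (C OR B))
⇔ (NOT A OR (NOT A XOR NOT C)) AND (D IMPLIES (C OR B))   [eliminate IMPLIES]
⇔ (NOT A OR ((NOT A OR NOT C) AND NOT (NOT A AND NOT C))) AND (D IMPLIES (C OR B))   [expand XOR]
⇔ (NOT A OR ((NOT A OR NOT C) AND NOT (NOT A AND NOT C))) AND (NOT D OR C OR B)   [eliminate IMPLIES]
⇔ (NOT A OR ((NOT A OR NOT C) AND (NOT NOT A OR NOT NOT C))) AND (NOT D OR C OR B)   [De Morgan]
⇔ (NOT A OR ((NOT A OR NOT C) AND (A OR NOT NOT C))) AND (NOT D OR C OR B)   [double negation]
⇔ (NOT A OR ((NOT A OR NOT C) AND (A OR C))) AND (NOT D OR C OR B)   [double negation]
⇔ (NOT A OR NOT A OR NOT C) AND (NOT A OR A OR C) AND (NOT D OR C OR B)   [distribute OR over AND]
⇔ (NOT A OR NOT C) AND (NOT D OR C OR B)   [simplify]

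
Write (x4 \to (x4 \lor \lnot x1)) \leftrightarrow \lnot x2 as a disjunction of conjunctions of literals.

(\lnot x2 \land \lnot x4) \lor (\lnot x2 \land x4) \lor (\lnot x2 \land \lnot x1)

(x4 \to (x4 \lor \lnot x1)) \leftrightarrow \lnot x2
≡ ((x4 \to (x4 \lor \lnot x1)) \to \lnot x2) \land (\lnot x2 \to (x4 \to (x4 \lor \lnot x1)))   (eliminate \leftrightarrow)
≡ (\lnot (x4 \to (x4 \lor \lnot x1)) \lor \lnot x2) \land (\lnot x2 \to (x4 \to (x4 \lor \lnot x1)))   (eliminate \to)
≡ (\lnot (\lnot x4 \lor x4 \lor \lnot x1) \lor \lnot x2) \land (\lnot x2 \to (x4 \to (x4 \lor \lnot x1)))   (eliminate \to)
≡ (\lnot (\lnot x4 \lor x4 \lor \lnot x1) \lor \lnot x2) \land (\lnot \lnot x2 \lor (x4 \to (x4 \lor \lnot x1)))   (eliminate \to)
≡ (\lnot (\lnot x4 \lor x4 \lor \lnot x1) \lor \lnot x2) \land (\lnot \lnot x2 \lor \lnot x4 \lor x4 \lor \lnot x1)   (eliminate \to)
≡ ((\lnot \lnot x4 \land \lnot x4 \land \lnot \lnot x1) \lor \lnot x2) \land (\lnot \lnot x2 \lor \lnot x4 \lor x4 \lor \lnot x1)   (De Morgan)
≡ ((x4 \land \lnot x4 \land \lnot \lnot x1) \lor \lnot x2) \land (\lnot \lnot x2 \lor \lnot x4 \lor x4 \lor \lnot x1)   (double negation)
≡ ((x4 \land \lnot x4 \land x1) \lor \lnot x2) \land (\lnot \lnot x2 \lor \lnot x4 \lor x4 \lor \lnot x1)   (double negation)
≡ ((x4 \land \lnot x4 \land x1) \lor \lnot x2) \land (x2 \lor \lnot x4 \lor x4 \lor \lnot x1)   (double negation)
≡ (x4 \land \lnot x4 \land x1 \land x2) \lor (x4 \land \lnot x4 \land x1 \land \lnot x4) \lor (x4 \land \lnot x4 \land x1 \land x4) \lor (x4 \land \lnot x4 \land x1 \land \lnot x1) \lor (\lnot x2 \land x2) \lor (\lnot x2 \land \lnot x4) \lor (\lnot x2 \land x4) \lor (\lnot x2 \land \lnot x1)   (distribute \land over \lor)
≡ (\lnot x2 \land \lnot x4) \lor (\lnot x2 \land x4) \lor (\lnot x2 \land \lnot x1)   (simplify)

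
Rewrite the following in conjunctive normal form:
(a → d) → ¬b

(a ∨ ¬b) ∧ (¬d ∨ ¬b)

(a → d) → ¬b
= ¬(a → d) ∨ ¬b
= ¬(¬a ∨ d) ∨ ¬b
= (¬¬a ∧ ¬d) ∨ ¬b
= (a ∧ ¬d) ∨ ¬b
= (a ∨ ¬b) ∧ (¬d ∨ ¬b)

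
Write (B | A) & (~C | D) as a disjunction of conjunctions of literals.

(B & ~C) | (B & D) | (A & ~C) | (A & D)

(B | A) & (~C | D)
≡ (B & ~C) | (B & D) | (A & ~C) | (A & D)   — distribute & over |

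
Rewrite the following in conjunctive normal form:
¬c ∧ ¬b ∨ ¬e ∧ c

(¬c ∨ ¬e) ∧ (¬b ∨ ¬e) ∧ (¬b ∨ c)

¬c ∧ ¬b ∨ ¬e ∧ c
≡ (¬c ∨ ¬e) ∧ (¬c ∨ c) ∧ (¬b ∨ ¬e) ∧ (¬b ∨ c)
≡ (¬c ∨ ¬e) ∧ (¬b ∨ ¬e) ∧ (¬b ∨ c)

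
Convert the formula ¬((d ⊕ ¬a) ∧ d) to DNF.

¬((d ⊕ ¬a) ∧ d)
⇔ ¬(((d ∧ ¬¬a) ∨ (¬d ∧ ¬a)) ∧ d)   (expand ⊕)
⇔ ¬((d ∧ ¬¬a) ∨ (¬d ∧ ¬a)) ∨ ¬d   (De Morgan)
⇔ (¬(d ∧ ¬¬a) ∧ ¬(¬d ∧ ¬a)) ∨ ¬d   (De Morgan)
⇔ ((¬d ∨ ¬¬¬a) ∧ ¬(¬d ∧ ¬a)) ∨ ¬d   (De Morgan)
⇔ ((¬d ∨ ¬a) ∧ ¬(¬d ∧ ¬a)) ∨ ¬d   (double negation)
⇔ ((¬d ∨ ¬a) ∧ (¬¬d ∨ ¬¬a)) ∨ ¬d   (De Morgan)
⇔ ((¬d ∨ ¬a) ∧ (d ∨ ¬¬a)) ∨ ¬d   (double negation)
⇔ ((¬d ∨ ¬a) ∧ (d ∨ a)) ∨ ¬d   (double negation)
⇔ (¬d ∧ d) ∨ (¬d ∧ a) ∨ (¬a ∧ d) ∨ (¬a ∧ a) ∨ ¬d   (distribute ∧ over ∨)
⇔ (¬a ∧ d) ∨ ¬d   (simplify)

(¬a ∧ d) ∨ ¬d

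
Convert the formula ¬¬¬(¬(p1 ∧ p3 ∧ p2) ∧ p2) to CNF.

(p1 ∨ ¬p2) ∧ (p3 ∨ ¬p2)

¬¬¬(¬(p1 ∧ p3 ∧ p2) ∧ p2)
⇔ ¬(¬(p1 ∧ p3 ∧ p2) ∧ p2)   [double negation]
⇔ ¬¬(p1 ∧ p3 ∧ p2) ∨ ¬p2   [De Morgan]
⇔ p1 ∧ p3 ∧ p2 ∨ ¬p2   [double negation]
⇔ (p1 ∨ ¬p2) ∧ (p3 ∨ ¬p2) ∧ (p2 ∨ ¬p2)   [distribute ∨ over ∧]
⇔ (p1 ∨ ¬p2) ∧ (p3 ∨ ¬p2)   [simplify]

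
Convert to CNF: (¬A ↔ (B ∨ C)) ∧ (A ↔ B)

(A ∨ B ∨ C) ∧ (¬B ∨ ¬A) ∧ (¬C ∨ ¬A) ∧ (¬A ∨ B) ∧ (¬B ∨ A)

(¬A ↔ (B ∨ C)) ∧ (A ↔ B)
≡ (¬A → (B ∨ C)) ∧ ((B ∨ C) → ¬A) ∧ (A ↔ B)   — eliminate ↔
≡ (¬¬A ∨ B ∨ C) ∧ ((B ∨ C) → ¬A) ∧ (A ↔ B)   — eliminate →
≡ (¬¬A ∨ B ∨ C) ∧ (¬(B ∨ C) ∨ ¬A) ∧ (A ↔ B)   — eliminate →
≡ (¬¬A ∨ B ∨ C) ∧ (¬(B ∨ C) ∨ ¬A) ∧ (A → B) ∧ (B → A)   — eliminate ↔
≡ (¬¬A ∨ B ∨ C) ∧ (¬(B ∨ C) ∨ ¬A) ∧ (¬A ∨ B) ∧ (B → A)   — eliminate →
≡ (¬¬A ∨ B ∨ C) ∧ (¬(B ∨ C) ∨ ¬A) ∧ (¬A ∨ B) ∧ (¬B ∨ A)   — eliminate →
≡ (A ∨ B ∨ C) ∧ (¬(B ∨ C) ∨ ¬A) ∧ (¬A ∨ B) ∧ (¬B ∨ A)   — double negation
≡ (A ∨ B ∨ C) ∧ ((¬B ∧ ¬C) ∨ ¬A) ∧ (¬A ∨ B) ∧ (¬B ∨ A)   — De Morgan
≡ (A ∨ B ∨ C) ∧ (¬B ∨ ¬A) ∧ (¬C ∨ ¬A) ∧ (¬A ∨ B) ∧ (¬B ∨ A)   — distribute ∨ over ∧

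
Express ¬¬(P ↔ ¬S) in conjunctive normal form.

(¬P ∨ ¬S) ∧ (S ∨ P)

¬¬(P ↔ ¬S)
= ¬¬((P → ¬S) ∧ (¬S → P))   [eliminate ↔]
= ¬¬((¬P ∨ ¬S) ∧ (¬S → P))   [eliminate →]
= ¬¬((¬P ∨ ¬S) ∧ (¬¬S ∨ P))   [eliminate →]
= (¬P ∨ ¬S) ∧ (¬¬S ∨ P)   [double negation]
= (¬P ∨ ¬S) ∧ (S ∨ P)   [double negation]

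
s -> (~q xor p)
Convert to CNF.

(~s | ~q | p) & (~s | q | ~p)

s -> (~q xor p)
= ~s | (~q xor p)   [eliminate ->]
= ~s | ((~q | p) & ~(~q & p))   [expand xor]
= ~s | ((~q | p) & (~~q | ~p))   [De Morgan]
= ~s | ((~q | p) & (q | ~p))   [double negation]
= (~s | ~q | p) & (~s | q | ~p)   [distribute | over &]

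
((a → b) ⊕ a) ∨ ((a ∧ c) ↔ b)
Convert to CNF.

((a → b) ⊕ a) ∨ ((a ∧ c) ↔ b)
≡ (((a → b) ∨ a) ∧ ¬((a → b) ∧ a)) ∨ ((a ∧ c) ↔ b)   [expand ⊕]
≡ ((¬a ∨ b ∨ a) ∧ ¬((a → b) ∧ a)) ∨ ((a ∧ c) ↔ b)   [eliminate →]
≡ ((¬a ∨ b ∨ a) ∧ ¬((¬a ∨ b) ∧ a)) ∨ ((a ∧ c) ↔ b)   [eliminate →]
≡ ((¬a ∨ b ∨ a) ∧ ¬((¬a ∨ b) ∧ a)) ∨ (((a ∧ c) → b) ∧ (b → (a ∧ c)))   [eliminate ↔]
≡ ((¬a ∨ b ∨ a) ∧ ¬((¬a ∨ b) ∧ a)) ∨ ((¬(a ∧ c) ∨ b) ∧ (b → (a ∧ c)))   [eliminate →]
≡ ((¬a ∨ b ∨ a) ∧ ¬((¬a ∨ b) ∧ a)) ∨ ((¬(a ∧ c) ∨ b) ∧ (¬b ∨ (a ∧ c)))   [eliminate →]
≡ ((¬a ∨ b ∨ a) ∧ (¬(¬a ∨ b) ∨ ¬a)) ∨ ((¬(a ∧ c) ∨ b) ∧ (¬b ∨ (a ∧ c)))   [De Morgan]
≡ ((¬a ∨ b ∨ a) ∧ ((¬¬a ∧ ¬b) ∨ ¬a)) ∨ ((¬(a ∧ c) ∨ b) ∧ (¬b ∨ (a ∧ c)))   [De Morgan]
≡ ((¬a ∨ b ∨ a) ∧ ((a ∧ ¬b) ∨ ¬a)) ∨ ((¬(a ∧ c) ∨ b) ∧ (¬b ∨ (a ∧ c)))   [double negation]
≡ ((¬a ∨ b ∨ a) ∧ ((a ∧ ¬b) ∨ ¬a)) ∨ ((¬a ∨ ¬c ∨ b) ∧ (¬b ∨ (a ∧ c)))   [De Morgan]
≡ (¬a ∨ b ∨ a ∨ ¬a ∨ ¬c ∨ b) ∧ (¬a ∨ b ∨ a ∨ ¬b ∨ a) ∧ (¬a ∨ b ∨ a ∨ ¬b ∨ c) ∧ (a ∨ ¬a ∨ ¬a ∨ ¬c ∨ b) ∧ (a ∨ ¬a ∨ ¬b ∨ a) ∧ (a ∨ ¬a ∨ ¬b ∨ c) ∧ (¬b ∨ ¬a ∨ ¬a ∨ ¬c ∨ b) ∧ (¬b ∨ ¬a ∨ ¬b ∨ a) ∧ (¬b ∨ ¬a ∨ ¬b ∨ c)   [distribute ∨ over ∧]
≡ ¬b ∨ ¬a ∨ c   [simplify]

¬b ∨ ¬a ∨ c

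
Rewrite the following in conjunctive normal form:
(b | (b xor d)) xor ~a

(b | (b xor d)) xor ~a
≡ (b | (b xor d) | ~a) & ~((b | (b xor d)) & ~a)   — expand xor
≡ (b | ((b | d) & ~(b & d)) | ~a) & ~((b | (b xor d)) & ~a)   — expand xor
≡ (b | ((b | d) & ~(b & d)) | ~a) & ~((b | ((b | d) & ~(b & d))) & ~a)   — expand xor
≡ (b | ((b | d) & (~b | ~d)) | ~a) & ~((b | ((b | d) & ~(b & d))) & ~a)   — De Morgan
≡ (b | ((b | d) & (~b | ~d)) | ~a) & (~(b | ((b | d) & ~(b & d))) | ~~a)   — De Morgan
≡ (b | ((b | d) & (~b | ~d)) | ~a) & ((~b & ~((b | d) & ~(b & d))) | ~~a)   — De Morgan
≡ (b | ((b | d) & (~b | ~d)) | ~a) & ((~b & (~(b | d) | ~~(b & d))) | ~~a)   — De Morgan
≡ (b | ((b | d) & (~b | ~d)) | ~a) & ((~b & ((~b & ~d) | ~~(b & d))) | ~~a)   — De Morgan
≡ (b | ((b | d) & (~b | ~d)) | ~a) & ((~b & ((~b & ~d) | (b & d))) | ~~a)   — double negation
≡ (b | ((b | d) & (~b | ~d)) | ~a) & ((~b & ((~b & ~d) | (b & d))) | a)   — double negation
≡ (b | b | d | ~a) & (b | ~b | ~d | ~a) & (~b | a) & (~b | b | a) & (~b | d | a) & (~d | b | a) & (~d | d | a)   — distribute | over &
≡ (b | d | ~a) & (~b | a) & (~d | b | a)   — simplify

(b | d | ~a) & (~b | a) & (~d | b | a)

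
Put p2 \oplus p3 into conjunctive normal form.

(p2 \lor p3) \land (\lnot p2 \lor \lnot p3)

p2 \oplus p3
≡ (p2 \lor p3) \land \lnot (p2 \land p3)   (expand \oplus)
≡ (p2 \lor p3) \land (\lnot p2 \lor \lnot p3)   (De Morgan)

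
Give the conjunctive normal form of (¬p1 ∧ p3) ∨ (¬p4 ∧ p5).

(¬p1 ∨ ¬p4) ∧ (¬p1 ∨ p5) ∧ (p3 ∨ ¬p4) ∧ (p3 ∨ p5)

(¬p1 ∧ p3) ∨ (¬p4 ∧ p5)
≡ (¬p1 ∨ ¬p4) ∧ (¬p1 ∨ p5) ∧ (p3 ∨ ¬p4) ∧ (p3 ∨ p5)   [distribute ∨ over ∧]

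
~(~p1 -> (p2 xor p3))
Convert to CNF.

~p1 & (~p2 | p3) & (~p3 | p2)

~(~p1 -> (p2 xor p3))
≡ ~(~~p1 | (p2 xor p3))   [eliminate ->]
≡ ~(~~p1 | ((p2 | p3) & ~(p2 & p3)))   [expand xor]
≡ ~~~p1 & ~((p2 | p3) & ~(p2 & p3))   [De Morgan]
≡ ~p1 & ~((p2 | p3) & ~(p2 & p3))   [double negation]
≡ ~p1 & (~(p2 | p3) | ~~(p2 & p3))   [De Morgan]
≡ ~p1 & ((~p2 & ~p3) | ~~(p2 & p3))   [De Morgan]
≡ ~p1 & ((~p2 & ~p3) | (p2 & p3))   [double negation]
≡ ~p1 & (~p2 | p2) & (~p2 | p3) & (~p3 | p2) & (~p3 | p3)   [distribute | over &]
≡ ~p1 & (~p2 | p3) & (~p3 | p2)   [simplify]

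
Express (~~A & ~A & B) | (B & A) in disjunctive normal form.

B & A

(~~A & ~A & B) | (B & A)
= (A & ~A & B) | (B & A)   — double negation
= B & A   — simplify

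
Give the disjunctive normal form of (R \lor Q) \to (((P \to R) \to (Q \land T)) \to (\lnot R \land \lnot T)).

(R \lor Q) \to (((P \to R) \to (Q \land T)) \to (\lnot R \land \lnot T))
≡ \lnot (R \lor Q) \lor (((P \to R) \to (Q \land T)) \to (\lnot R \land \lnot T))   [eliminate \to]
≡ \lnot (R \lor Q) \lor \lnot ((P \to R) \to (Q \land T)) \lor (\lnot R \land \lnot T)   [eliminate \to]
≡ \lnot (R \lor Q) \lor \lnot (\lnot (P \to R) \lor (Q \land T)) \lor (\lnot R \land \lnot T)   [eliminate \to]
≡ \lnot (R \lor Q) \lor \lnot (\lnot (\lnot P \lor R) \lor (Q \land T)) \lor (\lnot R \land \lnot T)   [eliminate \to]
≡ (\lnot R \land \lnot Q) \lor \lnot (\lnot (\lnot P \lor R) \lor (Q \land T)) \lor (\lnot R \land \lnot T)   [De Morgan]
≡ (\lnot R \land \lnot Q) \lor (\lnot \lnot (\lnot P \lor R) \land \lnot (Q \land T)) \lor (\lnot R \land \lnot T)   [De Morgan]
≡ (\lnot R \land \lnot Q) \lor ((\lnot P \lor R) \land \lnot (Q \land T)) \lor (\lnot R \land \lnot T)   [double negation]
≡ (\lnot R \land \lnot Q) \lor ((\lnot P \lor R) \land (\lnot Q \lor \lnot T)) \lor (\lnot R \land \lnot T)   [De Morgan]
≡ (\lnot R \land \lnot Q) \lor (\lnot P \land \lnot Q) \lor (\lnot P \land \lnot T) \lor (R \land \lnot Q) \lor (R \land \lnot T) \lor (\lnot R \land \lnot T)   [distribute \land over \lor]

(\lnot R \land \lnot Q) \lor (\lnot P \land \lnot Q) \lor (\lnot P \land \lnot T) \lor (R \land \lnot Q) \lor (R \land \lnot T) \lor (\lnot R \land \lnot T)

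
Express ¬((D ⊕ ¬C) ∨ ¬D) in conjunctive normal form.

¬((D ⊕ ¬C) ∨ ¬D)
≡ ¬(((D ∨ ¬C) ∧ ¬(D ∧ ¬C)) ∨ ¬D)
≡ ¬((D ∨ ¬C) ∧ ¬(D ∧ ¬C)) ∧ ¬¬D
≡ (¬(D ∨ ¬C) ∨ ¬¬(D ∧ ¬C)) ∧ ¬¬D
≡ ((¬D ∧ ¬¬C) ∨ ¬¬(D ∧ ¬C)) ∧ ¬¬D
≡ ((¬D ∧ C) ∨ ¬¬(D ∧ ¬C)) ∧ ¬¬D
≡ ((¬D ∧ C) ∨ (D ∧ ¬C)) ∧ ¬¬D
≡ ((¬D ∧ C) ∨ (D ∧ ¬C)) ∧ D
≡ (¬D ∨ D) ∧ (¬D ∨ ¬C) ∧ (C ∨ D) ∧ (C ∨ ¬C) ∧ D
≡ (¬D ∨ ¬C) ∧ D

(¬D ∨ ¬C) ∧ D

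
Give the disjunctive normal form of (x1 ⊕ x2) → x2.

(x1 ⊕ x2) → x2
= ¬(x1 ⊕ x2) ∨ x2   (eliminate →)
= ¬((x1 ∧ ¬x2) ∨ (¬x1 ∧ x2)) ∨ x2   (expand ⊕)
= (¬(x1 ∧ ¬x2) ∧ ¬(¬x1 ∧ x2)) ∨ x2   (De Morgan)
= ((¬x1 ∨ ¬¬x2) ∧ ¬(¬x1 ∧ x2)) ∨ x2   (De Morgan)
= ((¬x1 ∨ x2) ∧ ¬(¬x1 ∧ x2)) ∨ x2   (double negation)
= ((¬x1 ∨ x2) ∧ (¬¬x1 ∨ ¬x2)) ∨ x2   (De Morgan)
= ((¬x1 ∨ x2) ∧ (x1 ∨ ¬x2)) ∨ x2   (double negation)
= (¬x1 ∧ x1) ∨ (¬x1 ∧ ¬x2) ∨ (x2 ∧ x1) ∨ (x2 ∧ ¬x2) ∨ x2   (distribute ∧ over ∨)
= (¬x1 ∧ ¬x2) ∨ x2   (simplify)

(¬x1 ∧ ¬x2) ∨ x2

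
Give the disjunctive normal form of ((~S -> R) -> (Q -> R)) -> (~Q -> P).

((~S -> R) -> (Q -> R)) -> (~Q -> P)
= ~((~S -> R) -> (Q -> R)) | (~Q -> P)   (eliminate ->)
= ~(~(~S -> R) | (Q -> R)) | (~Q -> P)   (eliminate ->)
= ~(~(~~S | R) | (Q -> R)) | (~Q -> P)   (eliminate ->)
= ~(~(~~S | R) | ~Q | R) | (~Q -> P)   (eliminate ->)
= ~(~(~~S | R) | ~Q | R) | ~~Q | P   (eliminate ->)
= (~~(~~S | R) & ~~Q & ~R) | ~~Q | P   (De Morgan)
= ((~~S | R) & ~~Q & ~R) | ~~Q | P   (double negation)
= ((S | R) & ~~Q & ~R) | ~~Q | P   (double negation)
= ((S | R) & Q & ~R) | ~~Q | P   (double negation)
= ((S | R) & Q & ~R) | Q | P   (double negation)
= (S & Q & ~R) | (R & Q & ~R) | Q | P   (distribute & over |)
= Q | P   (simplify)

Q | P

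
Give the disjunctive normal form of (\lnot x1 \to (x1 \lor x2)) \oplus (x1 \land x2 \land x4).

(x1 \land \lnot x2) \lor (x1 \land \lnot x4) \lor (x2 \land \lnot x1) \lor (x2 \land \lnot x4)

(\lnot x1 \to (x1 \lor x2)) \oplus (x1 \land x2 \land x4)
= ((\lnot x1 \to (x1 \lor x2)) \land \lnot (x1 \land x2 \land x4)) \lor (\lnot (\lnot x1 \to (x1 \lor x2)) \land x1 \land x2 \land x4)   — expand \oplus
= ((\lnot \lnot x1 \lor x1 \lor x2) \land \lnot (x1 \land x2 \land x4)) \lor (\lnot (\lnot x1 \to (x1 \lor x2)) \land x1 \land x2 \land x4)   — eliminate \to
= ((\lnot \lnot x1 \lor x1 \lor x2) \land \lnot (x1 \land x2 \land x4)) \lor (\lnot (\lnot \lnot x1 \lor x1 \lor x2) \land x1 \land x2 \land x4)   — eliminate \to
= ((x1 \lor x1 \lor x2) \land \lnot (x1 \land x2 \land x4)) \lor (\lnot (\lnot \lnot x1 \lor x1 \lor x2) \land x1 \land x2 \land x4)   — double negation
= ((x1 \lor x1 \lor x2) \land (\lnot x1 \lor \lnot x2 \lor \lnot x4)) \lor (\lnot (\lnot \lnot x1 \lor x1 \lor x2) \land x1 \land x2 \land x4)   — De Morgan
= ((x1 \lor x1 \lor x2) \land (\lnot x1 \lor \lnot x2 \lor \lnot x4)) \lor (\lnot \lnot \lnot x1 \land \lnot x1 \land \lnot x2 \land x1 \land x2 \land x4)   — De Morgan
= ((x1 \lor x1 \lor x2) \land (\lnot x1 \lor \lnot x2 \lor \lnot x4)) \lor (\lnot x1 \land \lnot x1 \land \lnot x2 \land x1 \land x2 \land x4)   — double negation
= (x1 \land \lnot x1) \lor (x1 \land \lnot x2) \lor (x1 \land \lnot x4) \lor (x1 \land \lnot x1) \lor (x1 \land \lnot x2) \lor (x1 \land \lnot x4) \lor (x2 \land \lnot x1) \lor (x2 \land \lnot x2) \lor (x2 \land \lnot x4) \lor (\lnot x1 \land \lnot x1 \land \lnot x2 \land x1 \land x2 \land x4)   — distribute \land over \lor
= (x1 \land \lnot x2) \lor (x1 \land \lnot x4) \lor (x2 \land \lnot x1) \lor (x2 \land \lnot x4)   — simplify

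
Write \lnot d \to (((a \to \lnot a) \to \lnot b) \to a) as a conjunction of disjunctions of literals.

\lnot d \to (((a \to \lnot a) \to \lnot b) \to a)
≡ \lnot \lnot d \lor (((a \to \lnot a) \to \lnot b) \to a)   [eliminate \to]
≡ \lnot \lnot d \lor \lnot ((a \to \lnot a) \to \lnot b) \lor a   [eliminate \to]
≡ \lnot \lnot d \lor \lnot (\lnot (a \to \lnot a) \lor \lnot b) \lor a   [eliminate \to]
≡ \lnot \lnot d \lor \lnot (\lnot (\lnot a \lor \lnot a) \lor \lnot b) \lor a   [eliminate \to]
≡ d \lor \lnot (\lnot (\lnot a \lor \lnot a) \lor \lnot b) \lor a   [double negation]
≡ d \lor (\lnot \lnot (\lnot a \lor \lnot a) \land \lnot \lnot b) \lor a   [De Morgan]
≡ d \lor ((\lnot a \lor \lnot a) \land \lnot \lnot b) \lor a   [double negation]
≡ d \lor ((\lnot a \lor \lnot a) \land b) \lor a   [double negation]
≡ (d \lor \lnot a \lor \lnot a \lor a) \land (d \lor b \lor a)   [distribute \lor over \land]
≡ d \lor b \lor a   [simplify]

d \lor b \lor a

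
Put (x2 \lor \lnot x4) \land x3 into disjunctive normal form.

(x2 \lor \lnot x4) \land x3
≡ (x2 \land x3) \lor (\lnot x4 \land x3)   — distribute \land over \lor

(x2 \land x3) \lor (\lnot x4 \land x3)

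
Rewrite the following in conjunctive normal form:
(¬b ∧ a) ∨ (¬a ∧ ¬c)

(¬b ∧ a) ∨ (¬a ∧ ¬c)
≡ (¬b ∨ ¬a) ∧ (¬b ∨ ¬c) ∧ (a ∨ ¬a) ∧ (a ∨ ¬c)   [distribute ∨ over ∧]
≡ (¬b ∨ ¬a) ∧ (¬b ∨ ¬c) ∧ (a ∨ ¬c)   [simplify]

(¬b ∨ ¬a) ∧ (¬b ∨ ¬c) ∧ (a ∨ ¬c)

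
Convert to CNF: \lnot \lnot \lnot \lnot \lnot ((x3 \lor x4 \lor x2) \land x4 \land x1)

\lnot \lnot \lnot \lnot \lnot ((x3 \lor x4 \lor x2) \land x4 \land x1)
≡ \lnot \lnot \lnot ((x3 \lor x4 \lor x2) \land x4 \land x1)
≡ \lnot ((x3 \lor x4 \lor x2) \land x4 \land x1)
≡ \lnot (x3 \lor x4 \lor x2) \lor \lnot x4 \lor \lnot x1
≡ (\lnot x3 \land \lnot x4 \land \lnot x2) \lor \lnot x4 \lor \lnot x1
≡ (\lnot x3 \lor \lnot x4 \lor \lnot x1) \land (\lnot x4 \lor \lnot x4 \lor \lnot x1) \land (\lnot x2 \lor \lnot x4 \lor \lnot x1)
≡ \lnot x4 \lor \lnot x1

\lnot x4 \lor \lnot x1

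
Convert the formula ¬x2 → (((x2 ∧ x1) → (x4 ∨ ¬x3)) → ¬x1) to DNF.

x2 ∨ ¬x1

¬x2 → (((x2 ∧ x1) → (x4 ∨ ¬x3)) → ¬x1)
= ¬¬x2 ∨ (((x2 ∧ x1) → (x4 ∨ ¬x3)) → ¬x1)   [eliminate →]
= ¬¬x2 ∨ ¬((x2 ∧ x1) → (x4 ∨ ¬x3)) ∨ ¬x1   [eliminate →]
= ¬¬x2 ∨ ¬(¬(x2 ∧ x1) ∨ x4 ∨ ¬x3) ∨ ¬x1   [eliminate →]
= x2 ∨ ¬(¬(x2 ∧ x1) ∨ x4 ∨ ¬x3) ∨ ¬x1   [double negation]
= x2 ∨ (¬¬(x2 ∧ x1) ∧ ¬x4 ∧ ¬¬x3) ∨ ¬x1   [De Morgan]
= x2 ∨ (x2 ∧ x1 ∧ ¬x4 ∧ ¬¬x3) ∨ ¬x1   [double negation]
= x2 ∨ (x2 ∧ x1 ∧ ¬x4 ∧ x3) ∨ ¬x1   [double negation]
= x2 ∨ ¬x1   [simplify]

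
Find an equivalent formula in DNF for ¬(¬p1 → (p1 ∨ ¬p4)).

¬(¬p1 → (p1 ∨ ¬p4))
≡ ¬(¬¬p1 ∨ p1 ∨ ¬p4)   (eliminate →)
≡ ¬¬¬p1 ∧ ¬p1 ∧ ¬¬p4   (De Morgan)
≡ ¬p1 ∧ ¬p1 ∧ ¬¬p4   (double negation)
≡ ¬p1 ∧ ¬p1 ∧ p4   (double negation)
≡ ¬p1 ∧ p4   (simplify)

¬p1 ∧ p4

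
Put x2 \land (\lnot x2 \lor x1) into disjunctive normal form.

x2 \land (\lnot x2 \lor x1)
⇔ (x2 \land \lnot x2) \lor (x2 \land x1)   [distribute \land over \lor]
⇔ x2 \land x1   [simplify]

x2 \land x1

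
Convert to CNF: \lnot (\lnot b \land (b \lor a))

\lnot (\lnot b \land (b \lor a))
≡ \lnot \lnot b \lor \lnot (b \lor a)   (De Morgan)
≡ b \lor \lnot (b \lor a)   (double negation)
≡ b \lor (\lnot b \land \lnot a)   (De Morgan)
≡ (b \lor \lnot b) \land (b \lor \lnot a)   (distribute \lor over \land)
≡ b \lor \lnot a   (simplify)

b \lor \lnot a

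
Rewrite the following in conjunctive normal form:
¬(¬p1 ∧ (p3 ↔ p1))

¬(¬p1 ∧ (p3 ↔ p1))
≡ ¬(¬p1 ∧ (p3 → p1) ∧ (p1 → p3))   — eliminate ↔
≡ ¬(¬p1 ∧ (¬p3 ∨ p1) ∧ (p1 → p3))   — eliminate →
≡ ¬(¬p1 ∧ (¬p3 ∨ p1) ∧ (¬p1 ∨ p3))   — eliminate →
≡ ¬¬p1 ∨ ¬(¬p3 ∨ p1) ∨ ¬(¬p1 ∨ p3)   — De Morgan
≡ p1 ∨ ¬(¬p3 ∨ p1) ∨ ¬(¬p1 ∨ p3)   — double negation
≡ p1 ∨ (¬¬p3 ∧ ¬p1) ∨ ¬(¬p1 ∨ p3)   — De Morgan
≡ p1 ∨ (p3 ∧ ¬p1) ∨ ¬(¬p1 ∨ p3)   — double negation
≡ p1 ∨ (p3 ∧ ¬p1) ∨ (¬¬p1 ∧ ¬p3)   — De Morgan
≡ p1 ∨ (p3 ∧ ¬p1) ∨ (p1 ∧ ¬p3)   — double negation
≡ (p1 ∨ p3 ∨ p1) ∧ (p1 ∨ p3 ∨ ¬p3) ∧ (p1 ∨ ¬p1 ∨ p1) ∧ (p1 ∨ ¬p1 ∨ ¬p3)   — distribute ∨ over ∧
≡ p1 ∨ p3   — simplify

p1 ∨ p3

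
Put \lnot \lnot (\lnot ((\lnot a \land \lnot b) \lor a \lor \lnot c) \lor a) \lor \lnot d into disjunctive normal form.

\lnot \lnot (\lnot ((\lnot a \land \lnot b) \lor a \lor \lnot c) \lor a) \lor \lnot d
⇔ \lnot ((\lnot a \land \lnot b) \lor a \lor \lnot c) \lor a \lor \lnot d   [double negation]
⇔ (\lnot (\lnot a \land \lnot b) \land \lnot a \land \lnot \lnot c) \lor a \lor \lnot d   [De Morgan]
⇔ ((\lnot \lnot a \lor \lnot \lnot b) \land \lnot a \land \lnot \lnot c) \lor a \lor \lnot d   [De Morgan]
⇔ ((a \lor \lnot \lnot b) \land \lnot a \land \lnot \lnot c) \lor a \lor \lnot d   [double negation]
⇔ ((a \lor b) \land \lnot a \land \lnot \lnot c) \lor a \lor \lnot d   [double negation]
⇔ ((a \lor b) \land \lnot a \land c) \lor a \lor \lnot d   [double negation]
⇔ (a \land \lnot a \land c) \lor (b \land \lnot a \land c) \lor a \lor \lnot d   [distribute \land over \lor]
⇔ (b \land \lnot a \land c) \lor a \lor \lnot d   [simplify]

(b \land \lnot a \land c) \lor a \lor \lnot d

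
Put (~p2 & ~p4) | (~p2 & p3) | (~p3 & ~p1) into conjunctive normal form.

(~p2 | ~p3) & (~p2 | ~p1) & (~p4 | p3 | ~p1)

(~p2 & ~p4) | (~p2 & p3) | (~p3 & ~p1)
≡ (~p2 | ~p2 | ~p3) & (~p2 | ~p2 | ~p1) & (~p2 | p3 | ~p3) & (~p2 | p3 | ~p1) & (~p4 | ~p2 | ~p3) & (~p4 | ~p2 | ~p1) & (~p4 | p3 | ~p3) & (~p4 | p3 | ~p1)   (distribute | over &)
≡ (~p2 | ~p3) & (~p2 | ~p1) & (~p4 | p3 | ~p1)   (simplify)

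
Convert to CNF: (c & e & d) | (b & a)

(c | b) & (c | a) & (e | b) & (e | a) & (d | b) & (d | a)

(c & e & d) | (b & a)
≡ (c | b) & (c | a) & (e | b) & (e | a) & (d | b) & (d | a)   [distribute | over &]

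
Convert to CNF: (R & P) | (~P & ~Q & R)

R & (P | ~Q)

(R & P) | (~P & ~Q & R)
≡ (R | ~P) & (R | ~Q) & (R | R) & (P | ~P) & (P | ~Q) & (P | R)   — distribute | over &
≡ R & (P | ~Q)   — simplify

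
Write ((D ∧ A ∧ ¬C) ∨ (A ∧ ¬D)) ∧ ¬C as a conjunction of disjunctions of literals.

A ∧ ¬C

((D ∧ A ∧ ¬C) ∨ (A ∧ ¬D)) ∧ ¬C
≡ (D ∨ A) ∧ (D ∨ ¬D) ∧ (A ∨ A) ∧ (A ∨ ¬D) ∧ (¬C ∨ A) ∧ (¬C ∨ ¬D) ∧ ¬C   [distribute ∨ over ∧]
≡ A ∧ ¬C   [simplify]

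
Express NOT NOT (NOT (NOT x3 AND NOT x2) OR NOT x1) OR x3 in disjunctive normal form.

NOT NOT (NOT (NOT x3 AND NOT x2) OR NOT x1) OR x3
⇔ NOT (NOT x3 AND NOT x2) OR NOT x1 OR x3   (double negation)
⇔ NOT NOT x3 OR NOT NOT x2 OR NOT x1 OR x3   (De Morgan)
⇔ x3 OR NOT NOT x2 OR NOT x1 OR x3   (double negation)
⇔ x3 OR x2 OR NOT x1 OR x3   (double negation)
⇔ x3 OR x2 OR NOT x1   (simplify)

x3 OR x2 OR NOT x1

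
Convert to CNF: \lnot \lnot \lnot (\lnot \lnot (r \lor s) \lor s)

\lnot r \land \lnot s

\lnot \lnot \lnot (\lnot \lnot (r \lor s) \lor s)
≡ \lnot (\lnot \lnot (r \lor s) \lor s)   [double negation]
≡ \lnot \lnot \lnot (r \lor s) \land \lnot s   [De Morgan]
≡ \lnot (r \lor s) \land \lnot s   [double negation]
≡ \lnot r \land \lnot s \land \lnot s   [De Morgan]
≡ \lnot r \land \lnot s   [simplify]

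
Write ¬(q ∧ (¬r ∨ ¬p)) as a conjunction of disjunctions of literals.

¬(q ∧ (¬r ∨ ¬p))
≡ ¬q ∨ ¬(¬r ∨ ¬p)
≡ ¬q ∨ (¬¬r ∧ ¬¬p)
≡ ¬q ∨ (r ∧ ¬¬p)
≡ ¬q ∨ (r ∧ p)
≡ (¬q ∨ r) ∧ (¬q ∨ p)

(¬q ∨ r) ∧ (¬q ∨ p)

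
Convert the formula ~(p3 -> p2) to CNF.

p3 & ~p2

~(p3 -> p2)
≡ ~(~p3 | p2)   — eliminate ->
≡ ~~p3 & ~p2   — De Morgan
≡ p3 & ~p2   — double negation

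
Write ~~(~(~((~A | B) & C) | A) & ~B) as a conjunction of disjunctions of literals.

~~(~(~((~A | B) & C) | A) & ~B)
≡ ~(~((~A | B) & C) | A) & ~B
≡ ~~((~A | B) & C) & ~A & ~B
≡ (~A | B) & C & ~A & ~B
≡ C & ~A & ~B

C & ~A & ~B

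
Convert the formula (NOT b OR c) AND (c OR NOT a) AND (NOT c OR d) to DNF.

(NOT b OR c) AND (c OR NOT a) AND (NOT c OR d)
≡ (NOT b AND c AND NOT c) OR (NOT b AND c AND d) OR (NOT b AND NOT a AND NOT c) OR (NOT b AND NOT a AND d) OR (c AND c AND NOT c) OR (c AND c AND d) OR (c AND NOT a AND NOT c) OR (c AND NOT a AND d)   [distribute AND over OR]
≡ (NOT b AND NOT a AND NOT c) OR (NOT b AND NOT a AND d) OR (c AND d)   [simplify]

(NOT b AND NOT a AND NOT c) OR (NOT b AND NOT a AND d) OR (c AND d)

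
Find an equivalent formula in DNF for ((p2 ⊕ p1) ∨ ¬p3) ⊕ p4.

((p2 ⊕ p1) ∨ ¬p3) ⊕ p4
≡ (((p2 ⊕ p1) ∨ ¬p3) ∧ ¬p4) ∨ (¬((p2 ⊕ p1) ∨ ¬p3) ∧ p4)   [expand ⊕]
≡ (((p2 ∧ ¬p1) ∨ (¬p2 ∧ p1) ∨ ¬p3) ∧ ¬p4) ∨ (¬((p2 ⊕ p1) ∨ ¬p3) ∧ p4)   [expand ⊕]
≡ (((p2 ∧ ¬p1) ∨ (¬p2 ∧ p1) ∨ ¬p3) ∧ ¬p4) ∨ (¬((p2 ∧ ¬p1) ∨ (¬p2 ∧ p1) ∨ ¬p3) ∧ p4)   [expand ⊕]
≡ (((p2 ∧ ¬p1) ∨ (¬p2 ∧ p1) ∨ ¬p3) ∧ ¬p4) ∨ (¬(p2 ∧ ¬p1) ∧ ¬(¬p2 ∧ p1) ∧ ¬¬p3 ∧ p4)   [De Morgan]
≡ (((p2 ∧ ¬p1) ∨ (¬p2 ∧ p1) ∨ ¬p3) ∧ ¬p4) ∨ ((¬p2 ∨ ¬¬p1) ∧ ¬(¬p2 ∧ p1) ∧ ¬¬p3 ∧ p4)   [De Morgan]
≡ (((p2 ∧ ¬p1) ∨ (¬p2 ∧ p1) ∨ ¬p3) ∧ ¬p4) ∨ ((¬p2 ∨ p1) ∧ ¬(¬p2 ∧ p1) ∧ ¬¬p3 ∧ p4)   [double negation]
≡ (((p2 ∧ ¬p1) ∨ (¬p2 ∧ p1) ∨ ¬p3) ∧ ¬p4) ∨ ((¬p2 ∨ p1) ∧ (¬¬p2 ∨ ¬p1) ∧ ¬¬p3 ∧ p4)   [De Morgan]
≡ (((p2 ∧ ¬p1) ∨ (¬p2 ∧ p1) ∨ ¬p3) ∧ ¬p4) ∨ ((¬p2 ∨ p1) ∧ (p2 ∨ ¬p1) ∧ ¬¬p3 ∧ p4)   [double negation]
≡ (((p2 ∧ ¬p1) ∨ (¬p2 ∧ p1) ∨ ¬p3) ∧ ¬p4) ∨ ((¬p2 ∨ p1) ∧ (p2 ∨ ¬p1) ∧ p3 ∧ p4)   [double negation]
≡ (p2 ∧ ¬p1 ∧ ¬p4) ∨ (¬p2 ∧ p1 ∧ ¬p4) ∨ (¬p3 ∧ ¬p4) ∨ (¬p2 ∧ p2 ∧ p3 ∧ p4) ∨ (¬p2 ∧ ¬p1 ∧ p3 ∧ p4) ∨ (p1 ∧ p2 ∧ p3 ∧ p4) ∨ (p1 ∧ ¬p1 ∧ p3 ∧ p4)   [distribute ∧ over ∨]
≡ (p2 ∧ ¬p1 ∧ ¬p4) ∨ (¬p2 ∧ p1 ∧ ¬p4) ∨ (¬p3 ∧ ¬p4) ∨ (¬p2 ∧ ¬p1 ∧ p3 ∧ p4) ∨ (p1 ∧ p2 ∧ p3 ∧ p4)   [simplify]

(p2 ∧ ¬p1 ∧ ¬p4) ∨ (¬p2 ∧ p1 ∧ ¬p4) ∨ (¬p3 ∧ ¬p4) ∨ (¬p2 ∧ ¬p1 ∧ p3 ∧ p4) ∨ (p1 ∧ p2 ∧ p3 ∧ p4)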